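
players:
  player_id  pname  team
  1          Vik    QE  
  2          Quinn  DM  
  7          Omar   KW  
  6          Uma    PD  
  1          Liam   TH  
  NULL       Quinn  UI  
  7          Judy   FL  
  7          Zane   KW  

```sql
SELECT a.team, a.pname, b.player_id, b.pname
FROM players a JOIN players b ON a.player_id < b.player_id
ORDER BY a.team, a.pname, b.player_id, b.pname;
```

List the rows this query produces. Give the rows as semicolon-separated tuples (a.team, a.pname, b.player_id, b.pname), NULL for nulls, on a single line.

INNER JOIN keeps only pairs where the ON condition holds.
Matching on a.player_id < b.player_id. A NULL in a compared column never satisfies the condition.
- a (player_id=1) pairs with 5 row(s) of b.
- a (player_id=2) pairs with 4 row(s) of b.
- a (player_id=7) has no partner → excluded.
- a (player_id=6) pairs with 3 row(s) of b.
- a (player_id=1) pairs with 5 row(s) of b.
- a (player_id=NULL) has no partner → excluded.
- a (player_id=7) has no partner → excluded.
- a (player_id=7) has no partner → excluded.

(DM, Quinn, 6, Uma); (DM, Quinn, 7, Judy); (DM, Quinn, 7, Omar); (DM, Quinn, 7, Zane); (PD, Uma, 7, Judy); (PD, Uma, 7, Omar); (PD, Uma, 7, Zane); (QE, Vik, 2, Quinn); (QE, Vik, 6, Uma); (QE, Vik, 7, Judy); (QE, Vik, 7, Omar); (QE, Vik, 7, Zane); (TH, Liam, 2, Quinn); (TH, Liam, 6, Uma); (TH, Liam, 7, Judy); (TH, Liam, 7, Omar); (TH, Liam, 7, Zane)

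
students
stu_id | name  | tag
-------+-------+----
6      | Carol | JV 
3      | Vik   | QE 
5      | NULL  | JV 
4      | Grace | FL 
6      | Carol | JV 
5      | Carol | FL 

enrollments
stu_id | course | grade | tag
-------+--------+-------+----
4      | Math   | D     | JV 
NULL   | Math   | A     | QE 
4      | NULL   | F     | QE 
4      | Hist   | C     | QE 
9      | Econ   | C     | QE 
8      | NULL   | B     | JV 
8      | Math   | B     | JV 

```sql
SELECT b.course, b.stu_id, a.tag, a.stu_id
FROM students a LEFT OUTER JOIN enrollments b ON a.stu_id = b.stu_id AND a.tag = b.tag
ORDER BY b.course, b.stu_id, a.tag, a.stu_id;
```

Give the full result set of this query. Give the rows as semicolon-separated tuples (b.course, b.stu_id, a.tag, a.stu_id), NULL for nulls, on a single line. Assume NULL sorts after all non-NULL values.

(NULL, NULL, FL, 4); (NULL, NULL, FL, 5); (NULL, NULL, JV, 5); (NULL, NULL, JV, 6); (NULL, NULL, JV, 6); (NULL, NULL, QE, 3)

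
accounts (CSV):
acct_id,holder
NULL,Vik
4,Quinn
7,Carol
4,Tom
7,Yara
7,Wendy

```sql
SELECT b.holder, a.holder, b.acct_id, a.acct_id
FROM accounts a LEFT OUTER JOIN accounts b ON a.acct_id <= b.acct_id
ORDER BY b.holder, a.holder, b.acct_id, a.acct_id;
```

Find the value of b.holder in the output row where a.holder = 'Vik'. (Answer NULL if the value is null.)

LEFT JOIN keeps every row from `accounts a`; unmatched rows get NULL for `accounts b`'s columns.
Matching on a.acct_id <= b.acct_id. A NULL in a compared column never satisfies the condition.
- a (acct_id=NULL) has no partner → padded with NULL.
- a (acct_id=4) pairs with 5 row(s) of b.
- a (acct_id=7) pairs with 3 row(s) of b.
- a (acct_id=4) pairs with 5 row(s) of b.
- a (acct_id=7) pairs with 3 row(s) of b.
- a (acct_id=7) pairs with 3 row(s) of b.

NULL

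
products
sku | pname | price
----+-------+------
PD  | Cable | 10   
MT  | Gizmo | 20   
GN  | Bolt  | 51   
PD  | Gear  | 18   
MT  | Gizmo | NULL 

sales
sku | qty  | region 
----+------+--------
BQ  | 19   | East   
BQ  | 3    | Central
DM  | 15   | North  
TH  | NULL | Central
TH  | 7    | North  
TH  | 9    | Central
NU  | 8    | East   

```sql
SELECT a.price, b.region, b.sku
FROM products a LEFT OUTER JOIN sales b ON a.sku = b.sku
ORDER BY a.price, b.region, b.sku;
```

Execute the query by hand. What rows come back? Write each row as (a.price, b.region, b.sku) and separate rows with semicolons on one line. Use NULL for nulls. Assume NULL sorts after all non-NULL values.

LEFT JOIN keeps every row from `products`; unmatched rows get NULL for `sales`'s columns.
Matching on a.sku = b.sku.
- a[0] sku=PD → no match; kept with NULLs on the b side.
- a[1] sku=MT → no match; kept with NULLs on the b side.
- a[2] sku=GN → no match; kept with NULLs on the b side.
- a[3] sku=PD → no match; kept with NULLs on the b side.
- a[4] sku=MT → no match; kept with NULLs on the b side.
After projecting and ordering:
a.price | b.region | b.sku
10 | NULL | NULL
18 | NULL | NULL
20 | NULL | NULL
51 | NULL | NULL
NULL | NULL | NULL

(10, NULL, NULL); (18, NULL, NULL); (20, NULL, NULL); (51, NULL, NULL); (NULL, NULL, NULL)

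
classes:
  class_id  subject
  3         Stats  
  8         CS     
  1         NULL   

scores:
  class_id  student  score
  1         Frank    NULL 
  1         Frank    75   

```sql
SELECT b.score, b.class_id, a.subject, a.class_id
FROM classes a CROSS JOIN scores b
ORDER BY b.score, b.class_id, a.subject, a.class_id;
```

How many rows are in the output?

6

CROSS JOIN pairs every row of `classes` with every row of `scores`: 3 × 2 = 6 rows.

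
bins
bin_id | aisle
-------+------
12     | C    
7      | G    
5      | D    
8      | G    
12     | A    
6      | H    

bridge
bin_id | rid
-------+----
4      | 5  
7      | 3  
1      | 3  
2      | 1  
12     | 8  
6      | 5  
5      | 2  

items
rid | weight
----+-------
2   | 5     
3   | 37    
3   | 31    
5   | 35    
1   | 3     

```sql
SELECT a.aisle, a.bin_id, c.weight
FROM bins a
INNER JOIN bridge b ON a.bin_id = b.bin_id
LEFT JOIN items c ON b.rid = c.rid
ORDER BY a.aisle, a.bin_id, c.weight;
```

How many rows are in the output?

6

Joins associate left-to-right: bins INNER JOIN bridge on bin_id gives 5 intermediate row(s).
Then LEFT JOIN `items c` on rid: each of those 5 rows is kept; rows whose b.rid has no match in c get NULL for c's columns.
Result: 6 row(s).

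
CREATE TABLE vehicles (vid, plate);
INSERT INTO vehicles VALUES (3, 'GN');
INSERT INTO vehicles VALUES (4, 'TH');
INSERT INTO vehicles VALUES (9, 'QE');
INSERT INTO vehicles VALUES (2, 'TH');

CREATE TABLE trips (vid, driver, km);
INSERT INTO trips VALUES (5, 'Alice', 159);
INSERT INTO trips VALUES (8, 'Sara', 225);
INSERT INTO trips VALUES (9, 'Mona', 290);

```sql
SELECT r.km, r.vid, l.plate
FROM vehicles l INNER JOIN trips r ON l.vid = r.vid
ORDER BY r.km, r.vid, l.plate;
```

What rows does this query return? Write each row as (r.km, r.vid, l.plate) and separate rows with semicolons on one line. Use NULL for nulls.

INNER JOIN keeps only pairs where the ON condition holds.
Matching on l.vid = r.vid.
Matched pairs: 1.

(290, 9, QE)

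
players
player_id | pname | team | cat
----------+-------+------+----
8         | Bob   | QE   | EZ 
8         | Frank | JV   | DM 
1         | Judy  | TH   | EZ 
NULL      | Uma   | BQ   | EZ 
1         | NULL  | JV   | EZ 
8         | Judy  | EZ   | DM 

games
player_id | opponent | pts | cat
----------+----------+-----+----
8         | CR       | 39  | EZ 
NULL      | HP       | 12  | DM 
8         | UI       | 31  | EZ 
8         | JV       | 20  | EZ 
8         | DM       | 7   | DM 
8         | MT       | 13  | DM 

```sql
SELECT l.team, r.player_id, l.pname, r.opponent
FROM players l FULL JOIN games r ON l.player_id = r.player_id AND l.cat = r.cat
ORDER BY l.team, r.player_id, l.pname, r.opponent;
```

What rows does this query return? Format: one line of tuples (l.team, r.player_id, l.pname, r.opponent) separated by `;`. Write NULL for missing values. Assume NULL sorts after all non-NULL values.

(BQ, NULL, Uma, NULL); (EZ, 8, Judy, DM); (EZ, 8, Judy, MT); (JV, 8, Frank, DM); (JV, 8, Frank, MT); (JV, NULL, NULL, NULL); (QE, 8, Bob, CR); (QE, 8, Bob, JV); (QE, 8, Bob, UI); (TH, NULL, Judy, NULL); (NULL, NULL, NULL, HP)

FULL OUTER JOIN keeps every row from both sides; unmatched rows get NULL for the other side's columns.
Matching on l.player_id = r.player_id AND l.cat = r.cat. A NULL in a compared column never satisfies the condition.
- l[0] player_id=8, cat=EZ → 3 match(es) in r → 3 row(s).
- l[1] player_id=8, cat=DM → 2 match(es) in r → 2 row(s).
- l[2] player_id=1, cat=EZ → no match; kept with NULLs on the r side.
- l[3] player_id=NULL, cat=EZ → no match; kept with NULLs on the r side.
- l[4] player_id=1, cat=EZ → no match; kept with NULLs on the r side.
- l[5] player_id=8, cat=DM → 2 match(es) in r → 2 row(s).
- 1 row(s) from r found no l partner → padded with NULL.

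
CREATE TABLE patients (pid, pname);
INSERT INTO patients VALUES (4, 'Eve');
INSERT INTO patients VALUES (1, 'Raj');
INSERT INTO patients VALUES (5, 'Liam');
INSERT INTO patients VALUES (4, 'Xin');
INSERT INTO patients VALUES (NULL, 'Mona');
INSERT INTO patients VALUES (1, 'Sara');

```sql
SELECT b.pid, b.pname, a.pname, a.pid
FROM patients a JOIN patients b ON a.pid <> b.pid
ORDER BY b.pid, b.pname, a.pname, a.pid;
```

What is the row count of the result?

16

INNER JOIN keeps only pairs where the ON condition holds.
Matching on a.pid <> b.pid. A NULL in a compared column never satisfies the condition.
Matched pairs: 16.
Total: 16 rows.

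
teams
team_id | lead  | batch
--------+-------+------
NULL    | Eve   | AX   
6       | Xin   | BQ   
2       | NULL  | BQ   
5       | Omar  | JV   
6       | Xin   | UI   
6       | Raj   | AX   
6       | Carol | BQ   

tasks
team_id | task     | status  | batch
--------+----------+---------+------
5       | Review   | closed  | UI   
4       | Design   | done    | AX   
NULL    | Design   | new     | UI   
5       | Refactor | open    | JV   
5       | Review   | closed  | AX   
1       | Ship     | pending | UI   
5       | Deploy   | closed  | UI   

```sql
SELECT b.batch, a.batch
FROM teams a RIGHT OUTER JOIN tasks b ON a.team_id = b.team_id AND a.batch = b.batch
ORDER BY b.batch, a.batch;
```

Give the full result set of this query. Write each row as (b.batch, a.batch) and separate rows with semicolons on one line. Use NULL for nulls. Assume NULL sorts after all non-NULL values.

RIGHT JOIN keeps every row from `tasks`; unmatched rows get NULL for `teams`'s columns.
Matching on a.team_id = b.team_id AND a.batch = b.batch. A NULL in a compared column never satisfies the condition.
- a row (team_id=NULL, batch=AX): no match.
- a row (team_id=6, batch=BQ): no match.
- a row (team_id=2, batch=BQ): no match.
- a row (team_id=5, batch=JV): matches 1 b row(s) → 1 output row(s).
- a row (team_id=6, batch=UI): no match.
- a row (team_id=6, batch=AX): no match.
- a row (team_id=6, batch=BQ): no match.
- 6 row(s) from b found no a partner → padded with NULL.
After projecting and ordering:
b.batch | a.batch
AX | NULL
AX | NULL
JV | JV
UI | NULL
UI | NULL
UI | NULL
UI | NULL

(AX, NULL); (AX, NULL); (JV, JV); (UI, NULL); (UI, NULL); (UI, NULL); (UI, NULL)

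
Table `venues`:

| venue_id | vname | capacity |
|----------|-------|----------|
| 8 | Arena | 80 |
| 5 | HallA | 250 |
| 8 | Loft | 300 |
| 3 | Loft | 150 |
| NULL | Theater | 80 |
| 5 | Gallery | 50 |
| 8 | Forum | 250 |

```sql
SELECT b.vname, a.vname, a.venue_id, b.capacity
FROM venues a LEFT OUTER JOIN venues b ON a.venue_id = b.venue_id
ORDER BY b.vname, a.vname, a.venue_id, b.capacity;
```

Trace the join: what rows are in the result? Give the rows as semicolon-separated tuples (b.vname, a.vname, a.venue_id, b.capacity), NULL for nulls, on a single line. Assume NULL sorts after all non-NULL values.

LEFT JOIN keeps every row from `venues a`; unmatched rows get NULL for `venues b`'s columns.
Matching on a.venue_id = b.venue_id. A NULL in a compared column never satisfies the condition.
Matched pairs: 14; unmatched a rows kept: 1.

(Arena, Arena, 8, 80); (Arena, Forum, 8, 80); (Arena, Loft, 8, 80); (Forum, Arena, 8, 250); (Forum, Forum, 8, 250); (Forum, Loft, 8, 250); (Gallery, Gallery, 5, 50); (Gallery, HallA, 5, 50); (HallA, Gallery, 5, 250); (HallA, HallA, 5, 250); (Loft, Arena, 8, 300); (Loft, Forum, 8, 300); (Loft, Loft, 3, 150); (Loft, Loft, 8, 300); (NULL, Theater, NULL, NULL)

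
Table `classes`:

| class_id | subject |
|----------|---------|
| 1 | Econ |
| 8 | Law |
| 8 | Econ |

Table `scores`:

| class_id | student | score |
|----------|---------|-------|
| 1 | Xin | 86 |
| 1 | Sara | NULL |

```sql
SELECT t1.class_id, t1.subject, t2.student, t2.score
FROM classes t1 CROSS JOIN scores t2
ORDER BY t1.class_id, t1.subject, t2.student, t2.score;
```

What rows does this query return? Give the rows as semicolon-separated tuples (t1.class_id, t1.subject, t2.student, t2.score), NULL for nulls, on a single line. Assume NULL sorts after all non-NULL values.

(1, Econ, Sara, NULL); (1, Econ, Xin, 86); (8, Econ, Sara, NULL); (8, Econ, Xin, 86); (8, Law, Sara, NULL); (8, Law, Xin, 86)

CROSS JOIN pairs every row of `classes` with every row of `scores`: 3 × 2 = 6 rows.
After projecting and ordering:
t1.class_id | t1.subject | t2.student | t2.score
1 | Econ | Sara | NULL
1 | Econ | Xin | 86
8 | Econ | Sara | NULL
8 | Econ | Xin | 86
8 | Law | Sara | NULL
8 | Law | Xin | 86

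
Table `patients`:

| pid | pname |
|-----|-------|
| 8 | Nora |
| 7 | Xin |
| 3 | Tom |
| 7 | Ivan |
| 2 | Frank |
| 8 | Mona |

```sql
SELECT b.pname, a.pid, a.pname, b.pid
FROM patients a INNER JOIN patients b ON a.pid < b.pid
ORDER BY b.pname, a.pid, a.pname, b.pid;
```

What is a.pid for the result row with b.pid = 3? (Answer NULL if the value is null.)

2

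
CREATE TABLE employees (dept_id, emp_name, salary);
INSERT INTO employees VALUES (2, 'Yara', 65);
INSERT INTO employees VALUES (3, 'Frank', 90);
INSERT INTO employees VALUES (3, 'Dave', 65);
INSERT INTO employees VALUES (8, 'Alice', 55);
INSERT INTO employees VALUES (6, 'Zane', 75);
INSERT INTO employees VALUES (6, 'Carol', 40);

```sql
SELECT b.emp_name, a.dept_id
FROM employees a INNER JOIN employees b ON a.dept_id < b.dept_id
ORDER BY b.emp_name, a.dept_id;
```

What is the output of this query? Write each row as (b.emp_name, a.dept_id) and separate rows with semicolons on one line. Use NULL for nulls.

(Alice, 2); (Alice, 3); (Alice, 3); (Alice, 6); (Alice, 6); (Carol, 2); (Carol, 3); (Carol, 3); (Dave, 2); (Frank, 2); (Zane, 2); (Zane, 3); (Zane, 3)

INNER JOIN keeps only pairs where the ON condition holds.
Matching on a.dept_id < b.dept_id.
Matched pairs: 13.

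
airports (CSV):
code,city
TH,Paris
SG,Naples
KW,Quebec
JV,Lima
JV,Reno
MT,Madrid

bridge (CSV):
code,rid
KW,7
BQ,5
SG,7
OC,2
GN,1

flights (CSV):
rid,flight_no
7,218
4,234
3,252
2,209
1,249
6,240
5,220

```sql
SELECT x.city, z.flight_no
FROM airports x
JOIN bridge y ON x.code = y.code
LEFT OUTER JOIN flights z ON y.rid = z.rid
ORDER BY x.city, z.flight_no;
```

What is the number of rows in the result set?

Step 1 — x INNER JOIN y on code → 2 row(s).
Then LEFT JOIN `flights z` on rid: each of those 2 rows is kept; rows whose y.rid has no match in z get NULL for z's columns.
Result: 2 row(s).

2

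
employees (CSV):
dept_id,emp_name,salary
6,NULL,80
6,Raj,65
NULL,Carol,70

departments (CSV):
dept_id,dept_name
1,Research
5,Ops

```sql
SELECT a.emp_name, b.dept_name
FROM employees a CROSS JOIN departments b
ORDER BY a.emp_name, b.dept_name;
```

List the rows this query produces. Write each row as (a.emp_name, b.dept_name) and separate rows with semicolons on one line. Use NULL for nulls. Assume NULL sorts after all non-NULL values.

(Carol, Ops); (Carol, Research); (Raj, Ops); (Raj, Research); (NULL, Ops); (NULL, Research)

CROSS JOIN pairs every row of `employees` with every row of `departments`: 3 × 2 = 6 rows.
After projecting and ordering:
a.emp_name | b.dept_name
Carol | Ops
Carol | Research
Raj | Ops
Raj | Research
NULL | Ops
NULL | Research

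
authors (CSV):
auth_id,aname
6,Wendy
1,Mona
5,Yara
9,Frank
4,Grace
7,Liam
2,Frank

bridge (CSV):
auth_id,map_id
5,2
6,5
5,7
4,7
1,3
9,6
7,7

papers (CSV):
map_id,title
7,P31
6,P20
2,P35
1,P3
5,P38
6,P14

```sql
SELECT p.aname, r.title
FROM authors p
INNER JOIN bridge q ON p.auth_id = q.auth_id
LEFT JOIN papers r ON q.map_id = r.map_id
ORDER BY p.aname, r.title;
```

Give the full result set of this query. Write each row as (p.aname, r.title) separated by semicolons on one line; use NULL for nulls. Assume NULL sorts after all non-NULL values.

Evaluate left to right. First `authors p INNER JOIN bridge q` on auth_id: 7 row(s).
Then LEFT JOIN `papers r` on map_id: each of those 7 rows is kept; rows whose q.map_id has no match in r get NULL for r's columns.

(Frank, P14); (Frank, P20); (Grace, P31); (Liam, P31); (Mona, NULL); (Wendy, P38); (Yara, P31); (Yara, P35)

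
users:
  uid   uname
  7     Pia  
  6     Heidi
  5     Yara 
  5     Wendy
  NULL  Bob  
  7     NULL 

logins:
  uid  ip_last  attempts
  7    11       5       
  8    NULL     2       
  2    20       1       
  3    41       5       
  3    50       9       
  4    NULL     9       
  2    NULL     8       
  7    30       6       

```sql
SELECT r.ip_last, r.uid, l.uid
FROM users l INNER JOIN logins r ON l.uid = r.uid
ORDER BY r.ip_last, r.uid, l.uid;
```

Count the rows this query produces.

INNER JOIN keeps only pairs where the ON condition holds.
Matching on l.uid = r.uid. A NULL in a compared column never satisfies the condition.
Matched pairs: 4.
Total: 4 rows.

4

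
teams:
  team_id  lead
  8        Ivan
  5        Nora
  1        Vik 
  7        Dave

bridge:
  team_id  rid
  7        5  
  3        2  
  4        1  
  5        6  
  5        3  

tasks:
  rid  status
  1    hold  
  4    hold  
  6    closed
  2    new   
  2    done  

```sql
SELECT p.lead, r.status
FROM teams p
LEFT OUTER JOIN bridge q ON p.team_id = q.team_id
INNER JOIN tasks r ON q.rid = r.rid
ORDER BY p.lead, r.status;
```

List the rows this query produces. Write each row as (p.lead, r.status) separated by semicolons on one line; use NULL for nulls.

(Nora, closed)

Joins associate left-to-right: teams LEFT JOIN bridge on team_id gives 5 intermediate row(s).
Then INNER JOIN `tasks r` on rid: keep only rows whose q.rid appears in r.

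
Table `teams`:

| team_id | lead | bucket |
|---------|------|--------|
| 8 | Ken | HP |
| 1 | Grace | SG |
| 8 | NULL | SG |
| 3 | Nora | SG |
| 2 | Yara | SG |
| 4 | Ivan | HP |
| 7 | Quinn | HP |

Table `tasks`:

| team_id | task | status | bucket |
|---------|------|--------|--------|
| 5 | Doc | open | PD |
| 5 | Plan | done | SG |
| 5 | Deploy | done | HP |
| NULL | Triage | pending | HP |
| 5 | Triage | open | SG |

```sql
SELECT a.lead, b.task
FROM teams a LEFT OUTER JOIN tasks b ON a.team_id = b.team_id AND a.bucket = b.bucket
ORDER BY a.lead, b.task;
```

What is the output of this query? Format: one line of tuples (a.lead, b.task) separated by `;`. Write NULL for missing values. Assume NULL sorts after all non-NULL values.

LEFT JOIN keeps every row from `teams`; unmatched rows get NULL for `tasks`'s columns.
Matching on a.team_id = b.team_id AND a.bucket = b.bucket. A NULL in a compared column never satisfies the condition.
- a (team_id=8, bucket=HP) has no partner → padded with NULL.
- a (team_id=1, bucket=SG) has no partner → padded with NULL.
- a (team_id=8, bucket=SG) has no partner → padded with NULL.
- a (team_id=3, bucket=SG) has no partner → padded with NULL.
- a (team_id=2, bucket=SG) has no partner → padded with NULL.
- a (team_id=4, bucket=HP) has no partner → padded with NULL.
- a (team_id=7, bucket=HP) has no partner → padded with NULL.
After projecting and ordering:
a.lead | b.task
Grace | NULL
Ivan | NULL
Ken | NULL
Nora | NULL
Quinn | NULL
Yara | NULL
NULL | NULL

(Grace, NULL); (Ivan, NULL); (Ken, NULL); (Nora, NULL); (Quinn, NULL); (Yara, NULL); (NULL, NULL)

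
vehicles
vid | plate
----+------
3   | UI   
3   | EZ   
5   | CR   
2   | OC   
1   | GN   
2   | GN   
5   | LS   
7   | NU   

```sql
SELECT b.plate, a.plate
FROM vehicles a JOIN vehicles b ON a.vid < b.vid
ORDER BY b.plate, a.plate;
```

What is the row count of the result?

INNER JOIN keeps only pairs where the ON condition holds.
Matching on a.vid < b.vid.
- a row (vid=3): matches 3 b row(s) → 3 output row(s).
- a row (vid=3): matches 3 b row(s) → 3 output row(s).
- a row (vid=5): matches 1 b row(s) → 1 output row(s).
- a row (vid=2): matches 5 b row(s) → 5 output row(s).
- a row (vid=1): matches 7 b row(s) → 7 output row(s).
- a row (vid=2): matches 5 b row(s) → 5 output row(s).
- a row (vid=5): matches 1 b row(s) → 1 output row(s).
- a row (vid=7): no match → dropped.
Total: 25 rows.

25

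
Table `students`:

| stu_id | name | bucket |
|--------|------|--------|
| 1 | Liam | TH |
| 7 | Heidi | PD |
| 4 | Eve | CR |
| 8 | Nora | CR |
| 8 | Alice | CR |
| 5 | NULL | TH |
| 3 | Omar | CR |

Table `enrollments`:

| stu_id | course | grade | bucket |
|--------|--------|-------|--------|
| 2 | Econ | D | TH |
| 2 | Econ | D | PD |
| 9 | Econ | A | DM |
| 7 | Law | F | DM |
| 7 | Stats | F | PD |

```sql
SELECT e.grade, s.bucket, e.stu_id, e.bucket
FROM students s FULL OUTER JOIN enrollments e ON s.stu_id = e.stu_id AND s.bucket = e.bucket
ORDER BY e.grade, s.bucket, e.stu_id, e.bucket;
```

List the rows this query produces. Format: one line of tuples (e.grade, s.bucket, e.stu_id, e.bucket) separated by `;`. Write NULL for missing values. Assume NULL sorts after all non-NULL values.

(A, NULL, 9, DM); (D, NULL, 2, PD); (D, NULL, 2, TH); (F, PD, 7, PD); (F, NULL, 7, DM); (NULL, CR, NULL, NULL); (NULL, CR, NULL, NULL); (NULL, CR, NULL, NULL); (NULL, CR, NULL, NULL); (NULL, TH, NULL, NULL); (NULL, TH, NULL, NULL)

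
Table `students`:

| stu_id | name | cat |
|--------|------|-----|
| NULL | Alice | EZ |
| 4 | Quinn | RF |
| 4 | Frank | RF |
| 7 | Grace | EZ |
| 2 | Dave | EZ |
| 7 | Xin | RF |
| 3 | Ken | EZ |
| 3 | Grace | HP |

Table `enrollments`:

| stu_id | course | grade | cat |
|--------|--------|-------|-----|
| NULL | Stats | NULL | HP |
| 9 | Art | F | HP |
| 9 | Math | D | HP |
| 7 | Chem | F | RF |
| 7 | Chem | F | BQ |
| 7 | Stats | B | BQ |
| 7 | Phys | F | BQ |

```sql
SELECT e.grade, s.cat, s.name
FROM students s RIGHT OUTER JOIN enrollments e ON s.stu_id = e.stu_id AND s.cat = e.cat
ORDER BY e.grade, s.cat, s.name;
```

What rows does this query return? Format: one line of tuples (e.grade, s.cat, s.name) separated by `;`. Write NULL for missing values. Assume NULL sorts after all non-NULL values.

RIGHT JOIN keeps every row from `enrollments`; unmatched rows get NULL for `students`'s columns.
Matching on s.stu_id = e.stu_id AND s.cat = e.cat. A NULL in a compared column never satisfies the condition.
Matched pairs: 1; unmatched e rows kept: 6.

(B, NULL, NULL); (D, NULL, NULL); (F, RF, Xin); (F, NULL, NULL); (F, NULL, NULL); (F, NULL, NULL); (NULL, NULL, NULL)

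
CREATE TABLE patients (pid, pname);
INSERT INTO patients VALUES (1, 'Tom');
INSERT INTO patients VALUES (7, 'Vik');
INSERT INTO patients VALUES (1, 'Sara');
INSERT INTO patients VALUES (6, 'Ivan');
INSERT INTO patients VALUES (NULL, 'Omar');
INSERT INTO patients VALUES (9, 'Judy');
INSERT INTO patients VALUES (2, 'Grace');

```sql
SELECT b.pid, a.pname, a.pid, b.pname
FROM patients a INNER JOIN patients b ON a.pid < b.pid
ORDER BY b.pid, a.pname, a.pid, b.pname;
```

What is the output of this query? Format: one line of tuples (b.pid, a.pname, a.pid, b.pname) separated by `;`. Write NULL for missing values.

(2, Sara, 1, Grace); (2, Tom, 1, Grace); (6, Grace, 2, Ivan); (6, Sara, 1, Ivan); (6, Tom, 1, Ivan); (7, Grace, 2, Vik); (7, Ivan, 6, Vik); (7, Sara, 1, Vik); (7, Tom, 1, Vik); (9, Grace, 2, Judy); (9, Ivan, 6, Judy); (9, Sara, 1, Judy); (9, Tom, 1, Judy); (9, Vik, 7, Judy)

INNER JOIN keeps only pairs where the ON condition holds.
Matching on a.pid < b.pid. A NULL in a compared column never satisfies the condition.
- pid=1: 4 matching b row(s), so 4 row(s) emitted.
- pid=7: 1 matching b row(s), so 1 row(s) emitted.
- pid=1: 4 matching b row(s), so 4 row(s) emitted.
- pid=6: 2 matching b row(s), so 2 row(s) emitted.
- pid=NULL: no matching b row, dropped.
- pid=9: no matching b row, dropped.
- pid=2: 3 matching b row(s), so 3 row(s) emitted.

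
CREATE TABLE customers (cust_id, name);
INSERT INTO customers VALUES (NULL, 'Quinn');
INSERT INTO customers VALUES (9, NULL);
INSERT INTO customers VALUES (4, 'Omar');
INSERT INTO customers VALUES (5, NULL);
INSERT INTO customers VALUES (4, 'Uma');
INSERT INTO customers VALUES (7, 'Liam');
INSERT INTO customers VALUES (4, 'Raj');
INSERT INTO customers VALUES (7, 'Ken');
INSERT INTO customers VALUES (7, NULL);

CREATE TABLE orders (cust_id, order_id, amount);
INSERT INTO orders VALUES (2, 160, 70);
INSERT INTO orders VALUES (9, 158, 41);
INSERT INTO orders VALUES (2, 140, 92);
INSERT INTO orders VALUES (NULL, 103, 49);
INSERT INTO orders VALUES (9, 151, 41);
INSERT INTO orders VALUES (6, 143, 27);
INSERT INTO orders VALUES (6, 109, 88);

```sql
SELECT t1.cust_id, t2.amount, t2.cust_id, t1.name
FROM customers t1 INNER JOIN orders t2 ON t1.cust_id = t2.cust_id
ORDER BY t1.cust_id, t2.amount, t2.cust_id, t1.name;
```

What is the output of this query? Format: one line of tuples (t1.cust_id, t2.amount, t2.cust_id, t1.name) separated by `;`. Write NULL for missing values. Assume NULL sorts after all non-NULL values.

(9, 41, 9, NULL); (9, 41, 9, NULL)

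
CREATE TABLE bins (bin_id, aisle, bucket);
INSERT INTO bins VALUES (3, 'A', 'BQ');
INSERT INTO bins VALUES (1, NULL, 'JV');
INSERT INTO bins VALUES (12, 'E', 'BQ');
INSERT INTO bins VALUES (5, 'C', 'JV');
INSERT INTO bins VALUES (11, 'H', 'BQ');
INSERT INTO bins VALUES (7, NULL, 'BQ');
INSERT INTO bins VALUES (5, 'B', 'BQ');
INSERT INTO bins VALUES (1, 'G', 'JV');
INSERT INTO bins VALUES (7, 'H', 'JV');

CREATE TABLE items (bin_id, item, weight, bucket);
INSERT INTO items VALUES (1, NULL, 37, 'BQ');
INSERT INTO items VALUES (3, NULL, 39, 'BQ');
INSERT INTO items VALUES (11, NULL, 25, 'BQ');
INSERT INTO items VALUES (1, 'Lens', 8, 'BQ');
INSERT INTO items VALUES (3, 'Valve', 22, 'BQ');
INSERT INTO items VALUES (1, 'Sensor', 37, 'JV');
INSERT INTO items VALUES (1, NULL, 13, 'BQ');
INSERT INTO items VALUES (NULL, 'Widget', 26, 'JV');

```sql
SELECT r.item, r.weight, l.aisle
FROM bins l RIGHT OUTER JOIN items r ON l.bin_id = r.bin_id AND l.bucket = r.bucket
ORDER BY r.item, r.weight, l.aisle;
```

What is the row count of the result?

RIGHT JOIN keeps every row from `items`; unmatched rows get NULL for `bins`'s columns.
Matching on l.bin_id = r.bin_id AND l.bucket = r.bucket. A NULL in a compared column never satisfies the condition.
Matched pairs: 5; unmatched r rows kept: 4.
Total: 5 matched + 4 padded = 9 rows.

9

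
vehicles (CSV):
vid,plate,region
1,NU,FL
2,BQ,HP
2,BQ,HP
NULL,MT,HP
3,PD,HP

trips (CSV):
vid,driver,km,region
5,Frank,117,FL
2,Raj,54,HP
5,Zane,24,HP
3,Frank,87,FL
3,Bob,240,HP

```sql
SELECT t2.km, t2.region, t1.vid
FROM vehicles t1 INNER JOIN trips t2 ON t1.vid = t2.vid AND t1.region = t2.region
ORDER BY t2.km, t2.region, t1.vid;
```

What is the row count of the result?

3

INNER JOIN keeps only pairs where the ON condition holds.
Matching on t1.vid = t2.vid AND t1.region = t2.region. A NULL in a compared column never satisfies the condition.
- t1 (vid=1, region=FL) has no partner → excluded.
- t1 (vid=2, region=HP) pairs with 1 row(s) of t2.
- t1 (vid=2, region=HP) pairs with 1 row(s) of t2.
- t1 (vid=NULL, region=HP) has no partner → excluded.
- t1 (vid=3, region=HP) pairs with 1 row(s) of t2.
Total: 3 rows.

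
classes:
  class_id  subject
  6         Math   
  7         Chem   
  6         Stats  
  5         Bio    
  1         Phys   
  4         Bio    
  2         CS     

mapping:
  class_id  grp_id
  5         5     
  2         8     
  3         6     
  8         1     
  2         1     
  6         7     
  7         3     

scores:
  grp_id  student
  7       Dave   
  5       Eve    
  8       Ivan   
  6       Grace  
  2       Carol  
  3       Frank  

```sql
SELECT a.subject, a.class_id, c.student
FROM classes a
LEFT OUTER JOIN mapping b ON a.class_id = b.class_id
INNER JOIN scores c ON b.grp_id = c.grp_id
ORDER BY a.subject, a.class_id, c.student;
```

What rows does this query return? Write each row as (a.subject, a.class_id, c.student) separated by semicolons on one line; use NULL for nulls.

Evaluate left to right. First `classes a LEFT JOIN mapping b` on class_id: 8 row(s).
Then INNER JOIN `scores c` on grp_id: keep only rows whose b.grp_id appears in c.

(Bio, 5, Eve); (CS, 2, Ivan); (Chem, 7, Frank); (Math, 6, Dave); (Stats, 6, Dave)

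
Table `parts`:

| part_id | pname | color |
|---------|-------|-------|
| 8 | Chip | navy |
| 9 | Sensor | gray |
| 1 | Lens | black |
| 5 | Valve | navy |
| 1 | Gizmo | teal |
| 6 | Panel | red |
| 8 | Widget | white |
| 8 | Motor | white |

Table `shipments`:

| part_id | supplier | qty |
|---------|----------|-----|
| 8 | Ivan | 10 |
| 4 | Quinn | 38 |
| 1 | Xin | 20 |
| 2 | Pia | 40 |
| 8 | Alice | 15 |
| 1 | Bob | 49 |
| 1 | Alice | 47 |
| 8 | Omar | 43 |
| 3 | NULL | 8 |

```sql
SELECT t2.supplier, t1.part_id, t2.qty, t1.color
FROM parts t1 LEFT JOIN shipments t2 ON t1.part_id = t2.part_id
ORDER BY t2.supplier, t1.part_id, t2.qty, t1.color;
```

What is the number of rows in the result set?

LEFT JOIN keeps every row from `parts`; unmatched rows get NULL for `shipments`'s columns.
Matching on t1.part_id = t2.part_id.
- t1 (part_id=8) pairs with 3 row(s) of t2.
- t1 (part_id=9) has no partner → padded with NULL.
- t1 (part_id=1) pairs with 3 row(s) of t2.
- t1 (part_id=5) has no partner → padded with NULL.
- t1 (part_id=1) pairs with 3 row(s) of t2.
- t1 (part_id=6) has no partner → padded with NULL.
- t1 (part_id=8) pairs with 3 row(s) of t2.
- t1 (part_id=8) pairs with 3 row(s) of t2.
Total: 15 matched + 3 padded = 18 rows.

18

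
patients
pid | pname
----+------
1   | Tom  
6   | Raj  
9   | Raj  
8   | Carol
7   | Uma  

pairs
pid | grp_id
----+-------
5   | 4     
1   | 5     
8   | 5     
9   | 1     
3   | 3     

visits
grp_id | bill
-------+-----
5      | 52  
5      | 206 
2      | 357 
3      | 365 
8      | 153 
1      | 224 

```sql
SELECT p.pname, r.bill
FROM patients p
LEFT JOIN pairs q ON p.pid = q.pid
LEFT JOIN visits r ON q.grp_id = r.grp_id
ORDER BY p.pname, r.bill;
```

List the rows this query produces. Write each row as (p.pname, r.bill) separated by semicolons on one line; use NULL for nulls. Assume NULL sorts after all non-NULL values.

Joins associate left-to-right: patients LEFT JOIN pairs on pid gives 5 intermediate row(s).
Then LEFT JOIN `visits r` on grp_id: each of those 5 rows is kept; rows whose q.grp_id has no match in r get NULL for r's columns.

(Carol, 52); (Carol, 206); (Raj, 224); (Raj, NULL); (Tom, 52); (Tom, 206); (Uma, NULL)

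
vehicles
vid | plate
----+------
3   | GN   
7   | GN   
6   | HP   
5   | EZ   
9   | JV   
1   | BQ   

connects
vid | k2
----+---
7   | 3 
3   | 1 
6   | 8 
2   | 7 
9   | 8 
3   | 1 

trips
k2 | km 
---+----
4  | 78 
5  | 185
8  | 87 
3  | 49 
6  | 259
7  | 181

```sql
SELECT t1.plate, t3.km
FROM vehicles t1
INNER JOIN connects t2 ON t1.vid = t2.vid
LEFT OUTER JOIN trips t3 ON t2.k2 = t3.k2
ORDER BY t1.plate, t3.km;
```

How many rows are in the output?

Evaluate left to right. First `vehicles t1 INNER JOIN connects t2` on vid: 5 row(s).
Then LEFT JOIN `trips t3` on k2: each of those 5 rows is kept; rows whose t2.k2 has no match in t3 get NULL for t3's columns.
Result: 5 row(s).

5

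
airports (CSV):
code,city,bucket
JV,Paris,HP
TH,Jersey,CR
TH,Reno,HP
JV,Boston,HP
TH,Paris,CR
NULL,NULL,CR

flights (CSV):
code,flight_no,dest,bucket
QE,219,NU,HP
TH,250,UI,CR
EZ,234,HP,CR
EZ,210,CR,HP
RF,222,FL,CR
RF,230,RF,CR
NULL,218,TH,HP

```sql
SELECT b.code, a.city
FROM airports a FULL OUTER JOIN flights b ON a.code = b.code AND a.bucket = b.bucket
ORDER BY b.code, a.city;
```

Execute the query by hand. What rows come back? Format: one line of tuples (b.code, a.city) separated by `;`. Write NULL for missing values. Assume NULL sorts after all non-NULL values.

(EZ, NULL); (EZ, NULL); (QE, NULL); (RF, NULL); (RF, NULL); (TH, Jersey); (TH, Paris); (NULL, Boston); (NULL, Paris); (NULL, Reno); (NULL, NULL); (NULL, NULL)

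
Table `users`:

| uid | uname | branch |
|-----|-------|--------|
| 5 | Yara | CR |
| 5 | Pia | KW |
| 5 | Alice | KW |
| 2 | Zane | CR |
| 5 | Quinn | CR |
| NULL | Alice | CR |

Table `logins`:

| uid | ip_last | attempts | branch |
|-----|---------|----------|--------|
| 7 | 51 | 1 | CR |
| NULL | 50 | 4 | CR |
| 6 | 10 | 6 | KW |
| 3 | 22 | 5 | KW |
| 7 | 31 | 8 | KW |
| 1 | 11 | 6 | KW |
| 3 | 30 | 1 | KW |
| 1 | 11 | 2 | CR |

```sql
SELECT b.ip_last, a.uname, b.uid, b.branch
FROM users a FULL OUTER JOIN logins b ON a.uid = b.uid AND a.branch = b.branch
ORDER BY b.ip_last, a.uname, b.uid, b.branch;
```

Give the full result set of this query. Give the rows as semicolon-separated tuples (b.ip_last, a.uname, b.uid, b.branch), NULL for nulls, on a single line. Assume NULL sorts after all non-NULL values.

FULL OUTER JOIN keeps every row from both sides; unmatched rows get NULL for the other side's columns.
Matching on a.uid = b.uid AND a.branch = b.branch. A NULL in a compared column never satisfies the condition.
- a (uid=5, branch=CR) has no partner → padded with NULL.
- a (uid=5, branch=KW) has no partner → padded with NULL.
- a (uid=5, branch=KW) has no partner → padded with NULL.
- a (uid=2, branch=CR) has no partner → padded with NULL.
- a (uid=5, branch=CR) has no partner → padded with NULL.
- a (uid=NULL, branch=CR) has no partner → padded with NULL.
- 8 row(s) from b found no a partner → padded with NULL.

(10, NULL, 6, KW); (11, NULL, 1, CR); (11, NULL, 1, KW); (22, NULL, 3, KW); (30, NULL, 3, KW); (31, NULL, 7, KW); (50, NULL, NULL, CR); (51, NULL, 7, CR); (NULL, Alice, NULL, NULL); (NULL, Alice, NULL, NULL); (NULL, Pia, NULL, NULL); (NULL, Quinn, NULL, NULL); (NULL, Yara, NULL, NULL); (NULL, Zane, NULL, NULL)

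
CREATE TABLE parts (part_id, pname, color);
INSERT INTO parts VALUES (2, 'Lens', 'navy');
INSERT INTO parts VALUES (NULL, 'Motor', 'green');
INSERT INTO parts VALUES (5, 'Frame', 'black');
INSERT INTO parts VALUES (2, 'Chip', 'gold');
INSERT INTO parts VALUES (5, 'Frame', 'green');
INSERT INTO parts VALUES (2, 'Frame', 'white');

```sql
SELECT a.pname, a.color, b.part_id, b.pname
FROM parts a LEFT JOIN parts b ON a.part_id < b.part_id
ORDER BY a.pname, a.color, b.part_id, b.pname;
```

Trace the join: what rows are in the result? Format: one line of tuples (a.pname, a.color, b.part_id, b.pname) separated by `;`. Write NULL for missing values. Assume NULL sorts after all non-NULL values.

(Chip, gold, 5, Frame); (Chip, gold, 5, Frame); (Frame, black, NULL, NULL); (Frame, green, NULL, NULL); (Frame, white, 5, Frame); (Frame, white, 5, Frame); (Lens, navy, 5, Frame); (Lens, navy, 5, Frame); (Motor, green, NULL, NULL)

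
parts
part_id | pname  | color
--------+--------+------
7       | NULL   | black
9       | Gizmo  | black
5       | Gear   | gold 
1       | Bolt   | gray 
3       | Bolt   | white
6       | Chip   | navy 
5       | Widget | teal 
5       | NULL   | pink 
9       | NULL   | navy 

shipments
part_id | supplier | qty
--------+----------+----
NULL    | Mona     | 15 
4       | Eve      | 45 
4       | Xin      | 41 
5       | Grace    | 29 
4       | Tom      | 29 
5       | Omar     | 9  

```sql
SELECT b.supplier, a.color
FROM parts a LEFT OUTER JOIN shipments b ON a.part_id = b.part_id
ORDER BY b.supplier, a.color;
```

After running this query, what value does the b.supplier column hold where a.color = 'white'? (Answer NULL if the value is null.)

LEFT JOIN keeps every row from `parts`; unmatched rows get NULL for `shipments`'s columns.
Matching on a.part_id = b.part_id. A NULL in a compared column never satisfies the condition.
- a[0] part_id=7 → no match; kept with NULLs on the b side.
- a[1] part_id=9 → no match; kept with NULLs on the b side.
- a[2] part_id=5 → 2 match(es) in b → 2 row(s).
- a[3] part_id=1 → no match; kept with NULLs on the b side.
- a[4] part_id=3 → no match; kept with NULLs on the b side.
- a[5] part_id=6 → no match; kept with NULLs on the b side.
- a[6] part_id=5 → 2 match(es) in b → 2 row(s).
- a[7] part_id=5 → 2 match(es) in b → 2 row(s).
- a[8] part_id=9 → no match; kept with NULLs on the b side.

NULL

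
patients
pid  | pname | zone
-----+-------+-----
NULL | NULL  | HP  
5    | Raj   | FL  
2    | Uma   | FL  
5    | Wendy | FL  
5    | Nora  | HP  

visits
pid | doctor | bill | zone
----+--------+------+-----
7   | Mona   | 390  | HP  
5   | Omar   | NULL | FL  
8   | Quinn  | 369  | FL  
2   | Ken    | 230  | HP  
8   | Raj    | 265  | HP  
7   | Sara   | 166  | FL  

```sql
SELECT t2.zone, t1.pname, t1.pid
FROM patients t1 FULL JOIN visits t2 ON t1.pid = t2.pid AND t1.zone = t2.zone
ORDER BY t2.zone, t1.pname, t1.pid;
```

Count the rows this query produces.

10

FULL OUTER JOIN keeps every row from both sides; unmatched rows get NULL for the other side's columns.
Matching on t1.pid = t2.pid AND t1.zone = t2.zone. A NULL in a compared column never satisfies the condition.
- t1 row (pid=NULL, zone=HP): no match → kept, t2 columns NULL.
- t1 row (pid=5, zone=FL): matches 1 t2 row(s) → 1 output row(s).
- t1 row (pid=2, zone=FL): no match → kept, t2 columns NULL.
- t1 row (pid=5, zone=FL): matches 1 t2 row(s) → 1 output row(s).
- t1 row (pid=5, zone=HP): no match → kept, t2 columns NULL.
- plus 5 unmatched t2 row(s), each kept with NULL t1 columns.
Total: 2 matched + 8 padded = 10 rows.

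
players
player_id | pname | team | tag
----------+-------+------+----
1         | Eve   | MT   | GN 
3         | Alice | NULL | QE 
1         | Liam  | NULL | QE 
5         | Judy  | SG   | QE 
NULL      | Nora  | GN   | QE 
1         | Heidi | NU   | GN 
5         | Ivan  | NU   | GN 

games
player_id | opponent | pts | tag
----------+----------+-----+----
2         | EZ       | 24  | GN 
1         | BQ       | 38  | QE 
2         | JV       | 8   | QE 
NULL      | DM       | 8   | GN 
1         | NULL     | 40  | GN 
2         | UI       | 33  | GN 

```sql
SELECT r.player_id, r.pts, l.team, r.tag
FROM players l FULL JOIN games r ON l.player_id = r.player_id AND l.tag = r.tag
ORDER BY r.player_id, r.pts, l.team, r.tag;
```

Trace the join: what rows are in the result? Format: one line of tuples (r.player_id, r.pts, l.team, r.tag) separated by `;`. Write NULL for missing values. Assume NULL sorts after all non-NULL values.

(1, 38, NULL, QE); (1, 40, MT, GN); (1, 40, NU, GN); (2, 8, NULL, QE); (2, 24, NULL, GN); (2, 33, NULL, GN); (NULL, 8, NULL, GN); (NULL, NULL, GN, NULL); (NULL, NULL, NU, NULL); (NULL, NULL, SG, NULL); (NULL, NULL, NULL, NULL)

FULL OUTER JOIN keeps every row from both sides; unmatched rows get NULL for the other side's columns.
Matching on l.player_id = r.player_id AND l.tag = r.tag. A NULL in a compared column never satisfies the condition.
- l row (player_id=1, tag=GN): matches 1 r row(s) → 1 output row(s).
- l row (player_id=3, tag=QE): no match → kept, r columns NULL.
- l row (player_id=1, tag=QE): matches 1 r row(s) → 1 output row(s).
- l row (player_id=5, tag=QE): no match → kept, r columns NULL.
- l row (player_id=NULL, tag=QE): no match → kept, r columns NULL.
- l row (player_id=1, tag=GN): matches 1 r row(s) → 1 output row(s).
- l row (player_id=5, tag=GN): no match → kept, r columns NULL.
- 4 r row(s) had no l match → kept, l columns NULL.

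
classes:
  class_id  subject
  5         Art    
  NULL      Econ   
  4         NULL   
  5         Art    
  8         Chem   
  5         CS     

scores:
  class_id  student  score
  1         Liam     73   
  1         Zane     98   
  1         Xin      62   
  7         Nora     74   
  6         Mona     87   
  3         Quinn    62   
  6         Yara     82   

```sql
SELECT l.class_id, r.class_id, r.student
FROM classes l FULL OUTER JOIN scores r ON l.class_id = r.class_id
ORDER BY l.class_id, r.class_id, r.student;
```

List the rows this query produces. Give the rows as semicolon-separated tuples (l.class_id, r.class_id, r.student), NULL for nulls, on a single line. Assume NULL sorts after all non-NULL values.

FULL OUTER JOIN keeps every row from both sides; unmatched rows get NULL for the other side's columns.
Matching on l.class_id = r.class_id. A NULL in a compared column never satisfies the condition.
- l (class_id=5) has no partner → padded with NULL.
- l (class_id=NULL) has no partner → padded with NULL.
- l (class_id=4) has no partner → padded with NULL.
- l (class_id=5) has no partner → padded with NULL.
- l (class_id=8) has no partner → padded with NULL.
- l (class_id=5) has no partner → padded with NULL.
- 7 row(s) from r found no l partner → padded with NULL.

(4, NULL, NULL); (5, NULL, NULL); (5, NULL, NULL); (5, NULL, NULL); (8, NULL, NULL); (NULL, 1, Liam); (NULL, 1, Xin); (NULL, 1, Zane); (NULL, 3, Quinn); (NULL, 6, Mona); (NULL, 6, Yara); (NULL, 7, Nora); (NULL, NULL, NULL)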